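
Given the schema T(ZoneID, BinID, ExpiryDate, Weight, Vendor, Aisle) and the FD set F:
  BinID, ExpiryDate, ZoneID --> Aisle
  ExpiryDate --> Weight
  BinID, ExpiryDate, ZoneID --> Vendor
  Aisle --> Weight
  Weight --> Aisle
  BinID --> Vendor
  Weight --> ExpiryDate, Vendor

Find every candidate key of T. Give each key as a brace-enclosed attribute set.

Attributes never on any right-hand side: {BinID, ZoneID} — every candidate key must contain all of them.
{Aisle, BinID, ZoneID}⁺ = {Aisle, BinID, ExpiryDate, Vendor, Weight, ZoneID} — all of the relation — so {Aisle, BinID, ZoneID} is a candidate key.
{BinID, ExpiryDate, ZoneID}⁺ = {Aisle, BinID, ExpiryDate, Vendor, Weight, ZoneID} — all of the relation — so {BinID, ExpiryDate, ZoneID} is a candidate key.
{BinID, Weight, ZoneID}⁺ = {Aisle, BinID, ExpiryDate, Vendor, Weight, ZoneID} — all of the relation — so {BinID, Weight, ZoneID} is a candidate key.
Any other superkey properly contains one of these, so there are no further candidate keys.

{Aisle, BinID, ZoneID}, {BinID, ExpiryDate, ZoneID}, {BinID, Weight, ZoneID}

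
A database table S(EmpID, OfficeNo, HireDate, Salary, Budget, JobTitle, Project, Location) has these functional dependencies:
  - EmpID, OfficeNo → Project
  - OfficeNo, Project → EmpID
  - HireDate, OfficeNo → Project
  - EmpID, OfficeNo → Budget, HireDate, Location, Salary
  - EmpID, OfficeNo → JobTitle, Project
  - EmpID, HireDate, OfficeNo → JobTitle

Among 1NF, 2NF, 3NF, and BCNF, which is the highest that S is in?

BCNF

Candidate keys: {EmpID, OfficeNo}, {HireDate, OfficeNo}, {OfficeNo, Project}. Prime attributes: {EmpID, HireDate, OfficeNo, Project}.
Every FD has a superkey on the left, so the relation is in BCNF.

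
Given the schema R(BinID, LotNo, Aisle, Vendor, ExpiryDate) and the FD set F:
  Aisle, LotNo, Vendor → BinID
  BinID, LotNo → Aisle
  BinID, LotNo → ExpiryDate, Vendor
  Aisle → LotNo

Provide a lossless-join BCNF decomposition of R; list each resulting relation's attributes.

Candidate keys of the original relation: {Aisle, BinID}, {Aisle, Vendor}, {BinID, LotNo}.
Within {Aisle, BinID, ExpiryDate, LotNo, Vendor}: {Aisle}⁺ ∩ {Aisle, BinID, ExpiryDate, LotNo, Vendor} = {Aisle, LotNo}, not the whole set, so Aisle → LotNo violates BCNF; decompose into {Aisle, LotNo} and {Aisle, BinID, ExpiryDate, Vendor}.
{Aisle, LotNo}: every determinant is a superkey — BCNF.
{Aisle, BinID, ExpiryDate, Vendor}: every determinant is a superkey — BCNF.

{Aisle, BinID, ExpiryDate, Vendor}; {Aisle, LotNo}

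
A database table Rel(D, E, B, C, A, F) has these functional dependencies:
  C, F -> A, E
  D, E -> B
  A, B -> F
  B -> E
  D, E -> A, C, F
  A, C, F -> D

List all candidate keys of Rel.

{B, D}⁺ = {A, B, C, D, E, F} — all of the relation — so {B, D} is a candidate key.
{C, F}⁺ = {A, B, C, D, E, F} — all of the relation — so {C, F} is a candidate key.
{D, E}⁺ = {A, B, C, D, E, F} — all of the relation — so {D, E} is a candidate key.
{A, B, C}⁺ = {A, B, C, D, E, F} — all of the relation — so {A, B, C} is a candidate key.
No proper subset of any of these is a key, and no other minimal superkey exists.

{A, B, C}, {B, D}, {C, F}, {D, E}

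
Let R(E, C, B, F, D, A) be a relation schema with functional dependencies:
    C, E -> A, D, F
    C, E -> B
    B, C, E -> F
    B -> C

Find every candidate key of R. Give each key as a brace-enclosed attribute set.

Attributes never on any right-hand side: {E} — every candidate key must contain it.
{B, E}⁺ = {A, B, C, D, E, F} — all of the relation — so {B, E} is a candidate key.
{C, E}⁺ = {A, B, C, D, E, F} — all of the relation — so {C, E} is a candidate key.
Any other superkey properly contains one of these, so there are no further candidate keys.

{B, E}, {C, E}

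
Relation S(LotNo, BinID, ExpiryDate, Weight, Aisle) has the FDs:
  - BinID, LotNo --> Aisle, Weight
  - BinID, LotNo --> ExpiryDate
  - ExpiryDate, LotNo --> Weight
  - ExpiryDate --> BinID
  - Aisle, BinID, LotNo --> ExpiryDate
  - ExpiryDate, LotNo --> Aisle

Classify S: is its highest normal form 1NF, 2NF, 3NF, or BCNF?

3NF

Candidate keys: {BinID, LotNo}, {ExpiryDate, LotNo}. Prime attributes: {BinID, ExpiryDate, LotNo}.
ExpiryDate --> BinID breaks BCNF: {ExpiryDate}⁺ = {BinID, ExpiryDate}, so {ExpiryDate} is not a superkey.
Its right-hand attributes {BinID} are all prime, as are those of every other non-superkey FD — the relation is in 3NF.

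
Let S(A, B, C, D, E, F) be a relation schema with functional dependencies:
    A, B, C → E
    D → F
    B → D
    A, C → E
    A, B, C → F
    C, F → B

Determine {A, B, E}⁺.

{A, B, D, E, F}

Start with {A, B, E}.
B → D applies; add {D} → now {A, B, D, E}.
D → F applies; add {F} → now {A, B, D, E, F}.
No further FD applies.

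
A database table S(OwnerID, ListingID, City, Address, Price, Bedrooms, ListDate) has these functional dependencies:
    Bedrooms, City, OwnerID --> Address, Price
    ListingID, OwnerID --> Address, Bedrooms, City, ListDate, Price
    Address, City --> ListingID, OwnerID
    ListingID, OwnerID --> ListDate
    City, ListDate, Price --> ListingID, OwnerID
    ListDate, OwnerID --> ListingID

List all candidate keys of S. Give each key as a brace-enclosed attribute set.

{Address, City}⁺ = {Address, Bedrooms, City, ListDate, ListingID, OwnerID, Price}, which is every attribute, so {Address, City} is a candidate key.
{ListDate, OwnerID}⁺ = {Address, Bedrooms, City, ListDate, ListingID, OwnerID, Price}, which is every attribute, so {ListDate, OwnerID} is a candidate key.
{ListingID, OwnerID}⁺ = {Address, Bedrooms, City, ListDate, ListingID, OwnerID, Price}, which is every attribute, so {ListingID, OwnerID} is a candidate key.
{Bedrooms, City, OwnerID}⁺ = {Address, Bedrooms, City, ListDate, ListingID, OwnerID, Price}, which is every attribute, so {Bedrooms, City, OwnerID} is a candidate key.
{City, ListDate, Price}⁺ = {Address, Bedrooms, City, ListDate, ListingID, OwnerID, Price}, which is every attribute, so {City, ListDate, Price} is a candidate key.
Any other superkey properly contains one of these, so there are no further candidate keys.

{Address, City}, {Bedrooms, City, OwnerID}, {City, ListDate, Price}, {ListDate, OwnerID}, {ListingID, OwnerID}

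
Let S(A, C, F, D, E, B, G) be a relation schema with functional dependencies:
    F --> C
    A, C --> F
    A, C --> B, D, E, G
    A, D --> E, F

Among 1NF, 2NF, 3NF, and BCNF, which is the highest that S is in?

3NF

Candidate keys: {A, C}, {A, D}, {A, F}. Prime attributes: {A, C, D, F}.
F --> C: {F}⁺ = {C, F}, which is not all of the attributes, so the left side is not a superkey — BCNF is violated.
Its right-hand attributes {C} are all prime, as are those of every other non-superkey FD — the relation is in 3NF.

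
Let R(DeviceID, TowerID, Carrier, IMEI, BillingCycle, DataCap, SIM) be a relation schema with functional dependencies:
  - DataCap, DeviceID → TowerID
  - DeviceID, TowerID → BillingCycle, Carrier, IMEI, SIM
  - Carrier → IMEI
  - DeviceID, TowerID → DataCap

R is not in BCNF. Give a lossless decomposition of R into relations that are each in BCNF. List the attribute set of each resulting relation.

Candidate keys of the original relation: {DataCap, DeviceID}, {DeviceID, TowerID}.
In {BillingCycle, Carrier, DataCap, DeviceID, IMEI, SIM, TowerID}, {Carrier} is not a superkey ({Carrier}⁺ restricted to this set is {Carrier, IMEI}), so split on Carrier → IMEI into {Carrier, IMEI} and {BillingCycle, Carrier, DataCap, DeviceID, SIM, TowerID}.
{Carrier, IMEI}: every determinant is a superkey — BCNF.
{BillingCycle, Carrier, DataCap, DeviceID, SIM, TowerID}: every determinant is a superkey — BCNF.

{BillingCycle, Carrier, DataCap, DeviceID, SIM, TowerID}; {Carrier, IMEI}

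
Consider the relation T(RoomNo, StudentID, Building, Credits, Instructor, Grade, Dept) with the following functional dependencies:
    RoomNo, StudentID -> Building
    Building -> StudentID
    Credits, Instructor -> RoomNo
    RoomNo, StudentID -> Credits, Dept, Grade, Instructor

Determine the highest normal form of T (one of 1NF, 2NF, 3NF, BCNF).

3NF

Candidate keys: {Building, Credits, Instructor}, {Building, RoomNo}, {Credits, Instructor, StudentID}, {RoomNo, StudentID}. Prime attributes: {Building, Credits, Instructor, RoomNo, StudentID}.
Building -> StudentID: {Building}⁺ = {Building, StudentID}, which is not all of the attributes, so the left side is not a superkey — BCNF is violated.
Its right-hand attributes {StudentID} are all prime, as are those of every other non-superkey FD — the relation is in 3NF.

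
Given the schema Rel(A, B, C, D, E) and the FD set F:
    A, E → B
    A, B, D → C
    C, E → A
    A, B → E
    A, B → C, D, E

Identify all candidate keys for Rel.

{A, B}, {A, E}, {C, E}

{A, B}⁺ = {A, B, C, D, E}, which is every attribute, so {A, B} is a candidate key.
{A, E}⁺ = {A, B, C, D, E}, which is every attribute, so {A, E} is a candidate key.
{C, E}⁺ = {A, B, C, D, E}, which is every attribute, so {C, E} is a candidate key.
These are minimal and exhaustive — every other superkey contains one of them.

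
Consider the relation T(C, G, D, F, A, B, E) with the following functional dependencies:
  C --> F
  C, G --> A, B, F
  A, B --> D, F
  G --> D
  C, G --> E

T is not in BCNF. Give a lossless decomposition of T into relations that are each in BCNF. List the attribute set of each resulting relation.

Candidate key of the original relation: {C, G}.
In {A, B, C, D, E, F, G}, {C} is not a superkey ({C}⁺ restricted to this set is {C, F}), so split on C --> F into {C, F} and {A, B, C, D, E, G}.
{C, F} has no BCNF violation.
In {A, B, C, D, E, G}, {A, B} is not a superkey ({A, B}⁺ restricted to this set is {A, B, D}), so split on A, B --> D into {A, B, D} and {A, B, C, E, G}.
{A, B, D} has no BCNF violation.
{A, B, C, E, G} has no BCNF violation.

{A, B, C, E, G}; {A, B, D}; {C, F}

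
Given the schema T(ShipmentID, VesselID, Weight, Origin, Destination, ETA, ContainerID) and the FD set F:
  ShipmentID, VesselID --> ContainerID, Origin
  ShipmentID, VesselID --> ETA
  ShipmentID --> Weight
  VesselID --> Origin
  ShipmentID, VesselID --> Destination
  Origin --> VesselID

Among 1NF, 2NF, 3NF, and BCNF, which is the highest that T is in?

Candidate keys: {Origin, ShipmentID}, {ShipmentID, VesselID}. Prime attributes: {Origin, ShipmentID, VesselID}.
For ShipmentID --> Weight we have {ShipmentID}⁺ = {ShipmentID, Weight}; {ShipmentID} is not a superkey, so BCNF fails.
ShipmentID --> Weight determines the non-prime attribute {Weight} from a non-superkey — 3NF is violated.
{ShipmentID} is a proper subset of the key {Origin, ShipmentID}, and {ShipmentID}⁺ contains the non-prime attribute {Weight} — a partial dependency, so 2NF is violated.

1NF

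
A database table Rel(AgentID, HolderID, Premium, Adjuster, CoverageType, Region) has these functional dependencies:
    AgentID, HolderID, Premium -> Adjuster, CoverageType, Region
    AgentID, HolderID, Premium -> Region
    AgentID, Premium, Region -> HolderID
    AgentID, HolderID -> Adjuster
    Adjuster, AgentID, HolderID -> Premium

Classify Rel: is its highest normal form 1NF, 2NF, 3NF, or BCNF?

Candidate keys: {AgentID, HolderID}, {AgentID, Premium, Region}. Prime attributes: {AgentID, HolderID, Premium, Region}.
The left-hand side of every FD is a superkey, so BCNF is satisfied.

BCNF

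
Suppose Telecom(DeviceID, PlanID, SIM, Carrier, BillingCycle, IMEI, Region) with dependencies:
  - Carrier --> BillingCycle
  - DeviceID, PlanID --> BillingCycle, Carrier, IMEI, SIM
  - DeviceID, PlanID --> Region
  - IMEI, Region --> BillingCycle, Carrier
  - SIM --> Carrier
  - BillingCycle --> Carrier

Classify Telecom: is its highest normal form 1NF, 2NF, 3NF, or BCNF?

2NF

Candidate key: {DeviceID, PlanID}. Prime attributes: {DeviceID, PlanID}.
Carrier --> BillingCycle breaks BCNF: {Carrier}⁺ = {BillingCycle, Carrier}, so {Carrier} is not a superkey.
Because {BillingCycle} is non-prime and the left side of Carrier --> BillingCycle is not a superkey, the relation is not in 3NF.
No non-prime attribute depends on a proper subset of any candidate key, so 2NF holds.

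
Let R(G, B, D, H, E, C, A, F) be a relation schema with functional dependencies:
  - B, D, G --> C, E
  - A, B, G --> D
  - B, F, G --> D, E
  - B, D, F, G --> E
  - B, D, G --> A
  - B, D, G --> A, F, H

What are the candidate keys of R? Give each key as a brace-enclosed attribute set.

{A, B, G}, {B, D, G}, {B, F, G}

{B, G} never appear on the right of any FD, so every key must include all of them.
{A, B, G} is a candidate key since {A, B, G}⁺ = {A, B, C, D, E, F, G, H} covers every attribute.
{B, D, G} is a candidate key since {B, D, G}⁺ = {A, B, C, D, E, F, G, H} covers every attribute.
{B, F, G} is a candidate key since {B, F, G}⁺ = {A, B, C, D, E, F, G, H} covers every attribute.
These are minimal and exhaustive — every other superkey contains one of them.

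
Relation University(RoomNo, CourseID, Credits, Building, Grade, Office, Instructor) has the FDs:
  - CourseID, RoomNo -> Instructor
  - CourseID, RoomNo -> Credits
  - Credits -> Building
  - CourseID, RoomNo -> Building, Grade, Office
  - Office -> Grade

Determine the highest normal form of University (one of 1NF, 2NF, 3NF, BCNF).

Candidate key: {CourseID, RoomNo}. Prime attributes: {CourseID, RoomNo}.
For Credits -> Building we have {Credits}⁺ = {Building, Credits}; {Credits} is not a superkey, so BCNF fails.
Credits -> Building has non-prime {Building} on the right and a non-superkey on the left, so 3NF fails.
No proper subset of a key has a non-prime attribute in its closure, so there is no partial dependency; 2NF holds.

2NF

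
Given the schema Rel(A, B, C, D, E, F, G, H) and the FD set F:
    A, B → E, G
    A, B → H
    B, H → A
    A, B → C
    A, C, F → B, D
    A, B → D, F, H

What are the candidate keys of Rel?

{A, B} is a candidate key since {A, B}⁺ = {A, B, C, D, E, F, G, H} covers every attribute.
{B, H} is a candidate key since {B, H}⁺ = {A, B, C, D, E, F, G, H} covers every attribute.
{A, C, F} is a candidate key since {A, C, F}⁺ = {A, B, C, D, E, F, G, H} covers every attribute.
Any other superkey properly contains one of these, so there are no further candidate keys.

{A, B}, {A, C, F}, {B, H}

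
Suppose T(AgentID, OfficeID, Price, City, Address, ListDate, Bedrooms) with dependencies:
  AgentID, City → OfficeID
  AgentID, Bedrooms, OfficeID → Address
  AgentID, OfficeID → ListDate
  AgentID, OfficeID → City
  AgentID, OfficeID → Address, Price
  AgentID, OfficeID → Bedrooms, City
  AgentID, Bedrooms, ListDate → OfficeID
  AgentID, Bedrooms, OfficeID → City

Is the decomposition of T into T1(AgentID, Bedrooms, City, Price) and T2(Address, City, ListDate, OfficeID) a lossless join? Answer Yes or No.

Common attributes: {City}; their closure is {City}.
Neither T1 nor T2 is contained in that closure, so the decomposition is lossy.

No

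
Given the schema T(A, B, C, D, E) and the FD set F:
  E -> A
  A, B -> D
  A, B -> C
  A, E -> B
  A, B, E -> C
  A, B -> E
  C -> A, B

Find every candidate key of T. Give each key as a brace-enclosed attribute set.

{C}⁺ = {A, B, C, D, E}, which is every attribute, so {C} is a candidate key.
{E}⁺ = {A, B, C, D, E}, which is every attribute, so {E} is a candidate key.
{A, B}⁺ = {A, B, C, D, E}, which is every attribute, so {A, B} is a candidate key.
No proper subset of any of these is a key, and no other minimal superkey exists.

{A, B}, {C}, {E}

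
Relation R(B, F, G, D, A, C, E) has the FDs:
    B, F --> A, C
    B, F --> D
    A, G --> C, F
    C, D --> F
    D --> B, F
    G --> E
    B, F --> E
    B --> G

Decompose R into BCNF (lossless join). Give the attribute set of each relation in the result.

Candidate keys of the original relation: {A, B}, {B, F}, {D}.
In {A, B, C, D, E, F, G}, {A, G} is not a superkey ({A, G}⁺ restricted to this set is {A, C, E, F, G}), so split on A, G --> C, E, F into {A, C, E, F, G} and {A, B, D, G}.
In {A, C, E, F, G}, {G} is not a superkey ({G}⁺ restricted to this set is {E, G}), so split on G --> E into {E, G} and {A, C, F, G}.
{E, G} is in BCNF.
{A, C, F, G} is in BCNF.
In {A, B, D, G}, {B} is not a superkey ({B}⁺ restricted to this set is {B, G}), so split on B --> G into {B, G} and {A, B, D}.
{B, G} is in BCNF.
{A, B, D} is in BCNF.

{A, B, D}; {A, C, F, G}; {B, G}; {E, G}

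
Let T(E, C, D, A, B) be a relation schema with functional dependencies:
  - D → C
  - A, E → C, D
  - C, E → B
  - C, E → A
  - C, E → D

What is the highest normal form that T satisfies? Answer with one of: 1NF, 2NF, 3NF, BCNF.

Candidate keys: {A, E}, {C, E}, {D, E}. Prime attributes: {A, C, D, E}.
D → C: {D}⁺ = {C, D}, which is not all of the attributes, so the left side is not a superkey — BCNF is violated.
Its right-hand attributes {C} are all prime, as are those of every other non-superkey FD — the relation is in 3NF.

3NF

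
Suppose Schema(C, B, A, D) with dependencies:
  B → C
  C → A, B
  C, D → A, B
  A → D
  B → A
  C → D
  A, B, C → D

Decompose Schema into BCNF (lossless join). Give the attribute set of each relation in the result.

Candidate keys of the original relation: {B}, {C}.
Within {A, B, C, D}: {A}⁺ ∩ {A, B, C, D} = {A, D}, not the whole set, so A → D violates BCNF; decompose into {A, D} and {A, B, C}.
{A, D} is in BCNF.
{A, B, C} is in BCNF.

{A, B, C}; {A, D}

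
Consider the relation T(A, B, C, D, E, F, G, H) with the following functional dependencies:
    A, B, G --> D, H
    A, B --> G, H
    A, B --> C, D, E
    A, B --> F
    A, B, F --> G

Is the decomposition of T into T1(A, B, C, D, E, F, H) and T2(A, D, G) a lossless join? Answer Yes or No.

No

Common attributes: {A, D}; their closure is {A, D}.
Neither T1 nor T2 is contained in that closure, so the decomposition is lossy.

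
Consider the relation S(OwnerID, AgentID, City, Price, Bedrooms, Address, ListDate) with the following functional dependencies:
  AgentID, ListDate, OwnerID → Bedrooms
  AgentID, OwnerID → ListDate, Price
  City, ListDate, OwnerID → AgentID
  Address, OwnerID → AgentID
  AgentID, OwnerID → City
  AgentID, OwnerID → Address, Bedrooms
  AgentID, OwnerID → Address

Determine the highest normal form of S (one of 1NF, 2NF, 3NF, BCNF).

Candidate keys: {Address, OwnerID}, {AgentID, OwnerID}, {City, ListDate, OwnerID}. Prime attributes: {Address, AgentID, City, ListDate, OwnerID}.
The left-hand side of every FD is a superkey, so BCNF is satisfied.

BCNF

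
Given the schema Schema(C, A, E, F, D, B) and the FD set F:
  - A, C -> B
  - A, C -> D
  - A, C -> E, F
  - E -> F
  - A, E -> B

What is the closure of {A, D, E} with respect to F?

Start with {A, D, E}.
E -> F applies; add {F} → now {A, D, E, F}.
A, E -> B applies; add {B} → now {A, B, D, E, F}.
No further FD applies.

{A, B, D, E, F}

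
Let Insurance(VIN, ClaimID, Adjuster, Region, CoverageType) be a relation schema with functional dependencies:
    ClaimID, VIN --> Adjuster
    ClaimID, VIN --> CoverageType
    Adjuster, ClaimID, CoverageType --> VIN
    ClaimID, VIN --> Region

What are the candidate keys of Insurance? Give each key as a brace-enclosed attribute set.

No FD produces {ClaimID}, so it must be in every candidate key.
Closure of {ClaimID, VIN} is {Adjuster, ClaimID, CoverageType, Region, VIN}, the whole schema; {ClaimID, VIN} is a candidate key.
Closure of {Adjuster, ClaimID, CoverageType} is {Adjuster, ClaimID, CoverageType, Region, VIN}, the whole schema; {Adjuster, ClaimID, CoverageType} is a candidate key.
Any other superkey properly contains one of these, so there are no further candidate keys.

{Adjuster, ClaimID, CoverageType}, {ClaimID, VIN}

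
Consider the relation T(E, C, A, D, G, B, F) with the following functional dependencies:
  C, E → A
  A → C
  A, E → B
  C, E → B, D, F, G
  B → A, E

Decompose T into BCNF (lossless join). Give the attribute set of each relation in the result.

Candidate keys of the original relation: {A, E}, {B}, {C, E}.
In {A, B, C, D, E, F, G}, {A} is not a superkey ({A}⁺ restricted to this set is {A, C}), so split on A → C into {A, C} and {A, B, D, E, F, G}.
{A, C} is in BCNF.
{A, B, D, E, F, G} is in BCNF.

{A, B, D, E, F, G}; {A, C}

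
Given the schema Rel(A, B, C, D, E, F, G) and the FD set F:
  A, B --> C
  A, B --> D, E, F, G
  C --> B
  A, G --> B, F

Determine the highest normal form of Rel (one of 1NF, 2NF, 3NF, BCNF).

3NF

Candidate keys: {A, B}, {A, C}, {A, G}. Prime attributes: {A, B, C, G}.
C --> B breaks BCNF: {C}⁺ = {B, C}, so {C} is not a superkey.
Since {B} ⊆ prime attributes and every other non-superkey FD also has a prime right side, the schema is in 3NF.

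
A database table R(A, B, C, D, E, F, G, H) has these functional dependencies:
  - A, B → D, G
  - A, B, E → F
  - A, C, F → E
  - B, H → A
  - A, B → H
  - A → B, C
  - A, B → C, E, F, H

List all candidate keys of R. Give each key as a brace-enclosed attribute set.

{A}, {B, H}

{A} is a candidate key since {A}⁺ = {A, B, C, D, E, F, G, H} covers every attribute.
{B, H} is a candidate key since {B, H}⁺ = {A, B, C, D, E, F, G, H} covers every attribute.
Any other superkey properly contains one of these, so there are no further candidate keys.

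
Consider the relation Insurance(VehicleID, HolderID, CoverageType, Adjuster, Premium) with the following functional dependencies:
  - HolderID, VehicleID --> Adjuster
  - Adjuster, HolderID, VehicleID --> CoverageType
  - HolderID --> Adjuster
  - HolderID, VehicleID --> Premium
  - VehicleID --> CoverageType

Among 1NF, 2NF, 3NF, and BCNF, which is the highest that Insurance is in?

Candidate key: {HolderID, VehicleID}. Prime attributes: {HolderID, VehicleID}.
HolderID --> Adjuster: {HolderID}⁺ = {Adjuster, HolderID}, which is not all of the attributes, so the left side is not a superkey — BCNF is violated.
HolderID --> Adjuster has non-prime {Adjuster} on the right and a non-superkey on the left, so 3NF fails.
{HolderID} is a proper subset of the key {HolderID, VehicleID}, and {HolderID}⁺ contains the non-prime attribute {Adjuster} — a partial dependency, so 2NF is violated.

1NF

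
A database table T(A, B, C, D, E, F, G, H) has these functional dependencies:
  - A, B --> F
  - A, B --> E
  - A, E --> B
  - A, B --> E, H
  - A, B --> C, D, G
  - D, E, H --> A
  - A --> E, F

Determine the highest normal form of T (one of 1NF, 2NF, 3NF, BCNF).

BCNF

Candidate keys: {A}, {D, E, H}. Prime attributes: {A, D, E, H}.
Every FD has a superkey on the left, so the relation is in BCNF.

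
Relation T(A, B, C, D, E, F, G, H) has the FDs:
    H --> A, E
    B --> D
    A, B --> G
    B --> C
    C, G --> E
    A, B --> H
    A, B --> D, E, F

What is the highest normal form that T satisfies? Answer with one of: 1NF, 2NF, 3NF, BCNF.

1NF

Candidate keys: {A, B}, {B, H}. Prime attributes: {A, B, H}.
For H --> A, E we have {H}⁺ = {A, E, H}; {H} is not a superkey, so BCNF fails.
H --> A, E has non-prime {E} on the right and a non-superkey on the left, so 3NF fails.
{B} is a proper subset of the key {A, B}, and {B}⁺ contains the non-prime attributes {C, D} — a partial dependency, so 2NF is violated.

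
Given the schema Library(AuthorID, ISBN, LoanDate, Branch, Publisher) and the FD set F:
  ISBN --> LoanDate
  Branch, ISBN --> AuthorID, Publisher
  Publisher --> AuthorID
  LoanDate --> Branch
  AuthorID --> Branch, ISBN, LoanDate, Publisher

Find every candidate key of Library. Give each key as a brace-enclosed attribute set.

{AuthorID}, {ISBN}, {Publisher}

{AuthorID}⁺ = {AuthorID, Branch, ISBN, LoanDate, Publisher}, which is every attribute, so {AuthorID} is a candidate key.
{ISBN}⁺ = {AuthorID, Branch, ISBN, LoanDate, Publisher}, which is every attribute, so {ISBN} is a candidate key.
{Publisher}⁺ = {AuthorID, Branch, ISBN, LoanDate, Publisher}, which is every attribute, so {Publisher} is a candidate key.
Any other superkey properly contains one of these, so there are no further candidate keys.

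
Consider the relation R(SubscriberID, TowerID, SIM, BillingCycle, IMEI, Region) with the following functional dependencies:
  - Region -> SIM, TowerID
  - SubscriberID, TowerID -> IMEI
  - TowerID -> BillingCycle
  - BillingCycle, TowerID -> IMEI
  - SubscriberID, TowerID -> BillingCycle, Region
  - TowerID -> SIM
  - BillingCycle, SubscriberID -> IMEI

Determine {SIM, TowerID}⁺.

Start with {SIM, TowerID}.
TowerID -> BillingCycle applies; add {BillingCycle} → now {BillingCycle, SIM, TowerID}.
BillingCycle, TowerID -> IMEI applies; add {IMEI} → now {BillingCycle, IMEI, SIM, TowerID}.
No further FD applies.

{BillingCycle, IMEI, SIM, TowerID}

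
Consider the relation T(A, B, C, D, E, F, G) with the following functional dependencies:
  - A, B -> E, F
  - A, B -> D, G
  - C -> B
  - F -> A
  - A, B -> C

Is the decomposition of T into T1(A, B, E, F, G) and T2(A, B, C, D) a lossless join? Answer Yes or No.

T1 ∩ T2 = {A, B}; its closure under F is {A, B, C, D, E, F, G}.
Since T1 ⊆ {A, B, C, D, E, F, G}, the intersection is a superkey of T1; the decomposition is lossless.

Yes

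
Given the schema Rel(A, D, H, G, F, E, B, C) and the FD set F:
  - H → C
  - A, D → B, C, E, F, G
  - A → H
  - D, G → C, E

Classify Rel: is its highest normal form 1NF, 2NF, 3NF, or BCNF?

1NF

Candidate key: {A, D}. Prime attributes: {A, D}.
H → C: {H}⁺ = {C, H}, which is not all of the attributes, so the left side is not a superkey — BCNF is violated.
H → C determines the non-prime attribute {C} from a non-superkey — 3NF is violated.
{A} is a proper subset of the key {A, D}, and {A}⁺ contains the non-prime attributes {C, H} — a partial dependency, so 2NF is violated.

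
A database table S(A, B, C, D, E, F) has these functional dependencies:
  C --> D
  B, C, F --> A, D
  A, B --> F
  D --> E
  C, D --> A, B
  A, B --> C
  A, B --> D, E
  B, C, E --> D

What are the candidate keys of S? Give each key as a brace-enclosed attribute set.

Closure of {C} is {A, B, C, D, E, F}, the whole schema; {C} is a candidate key.
Closure of {A, B} is {A, B, C, D, E, F}, the whole schema; {A, B} is a candidate key.
No proper subset of any of these is a key, and no other minimal superkey exists.

{A, B}, {C}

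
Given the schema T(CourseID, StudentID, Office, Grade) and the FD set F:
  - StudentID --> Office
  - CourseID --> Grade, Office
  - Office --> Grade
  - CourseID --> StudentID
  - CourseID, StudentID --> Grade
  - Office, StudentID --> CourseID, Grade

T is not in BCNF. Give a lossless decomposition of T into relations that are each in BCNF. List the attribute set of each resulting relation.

Candidate keys of the original relation: {CourseID}, {StudentID}.
Within {CourseID, Grade, Office, StudentID}: {Office}⁺ ∩ {CourseID, Grade, Office, StudentID} = {Grade, Office}, not the whole set, so Office --> Grade violates BCNF; decompose into {Grade, Office} and {CourseID, Office, StudentID}.
{Grade, Office} has no BCNF violation.
{CourseID, Office, StudentID} has no BCNF violation.

{CourseID, Office, StudentID}; {Grade, Office}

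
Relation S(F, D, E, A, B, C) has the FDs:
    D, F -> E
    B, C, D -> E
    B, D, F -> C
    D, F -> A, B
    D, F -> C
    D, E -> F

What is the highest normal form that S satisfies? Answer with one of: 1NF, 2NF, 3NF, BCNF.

BCNF

Candidate keys: {B, C, D}, {D, E}, {D, F}. Prime attributes: {B, C, D, E, F}.
The left-hand side of every FD is a superkey, so BCNF is satisfied.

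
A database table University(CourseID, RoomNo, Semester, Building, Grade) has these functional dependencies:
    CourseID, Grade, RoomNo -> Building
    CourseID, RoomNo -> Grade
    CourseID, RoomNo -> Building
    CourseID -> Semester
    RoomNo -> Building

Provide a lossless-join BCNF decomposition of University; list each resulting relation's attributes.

Candidate key of the original relation: {CourseID, RoomNo}.
Within {Building, CourseID, Grade, RoomNo, Semester}: {CourseID}⁺ ∩ {Building, CourseID, Grade, RoomNo, Semester} = {CourseID, Semester}, not the whole set, so CourseID -> Semester violates BCNF; decompose into {CourseID, Semester} and {Building, CourseID, Grade, RoomNo}.
{CourseID, Semester}: every determinant is a superkey — BCNF.
Within {Building, CourseID, Grade, RoomNo}: {RoomNo}⁺ ∩ {Building, CourseID, Grade, RoomNo} = {Building, RoomNo}, not the whole set, so RoomNo -> Building violates BCNF; decompose into {Building, RoomNo} and {CourseID, Grade, RoomNo}.
{Building, RoomNo}: every determinant is a superkey — BCNF.
{CourseID, Grade, RoomNo}: every determinant is a superkey — BCNF.

{Building, RoomNo}; {CourseID, Grade, RoomNo}; {CourseID, Semester}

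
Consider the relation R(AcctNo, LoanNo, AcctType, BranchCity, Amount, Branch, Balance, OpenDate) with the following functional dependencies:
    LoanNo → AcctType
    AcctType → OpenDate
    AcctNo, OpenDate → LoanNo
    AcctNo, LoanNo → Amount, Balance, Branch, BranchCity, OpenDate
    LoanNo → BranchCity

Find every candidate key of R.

No FD produces {AcctNo}, so it must be in every candidate key.
{AcctNo, AcctType} is a candidate key since {AcctNo, AcctType}⁺ = {AcctNo, AcctType, Amount, Balance, Branch, BranchCity, LoanNo, OpenDate} covers every attribute.
{AcctNo, LoanNo} is a candidate key since {AcctNo, LoanNo}⁺ = {AcctNo, AcctType, Amount, Balance, Branch, BranchCity, LoanNo, OpenDate} covers every attribute.
{AcctNo, OpenDate} is a candidate key since {AcctNo, OpenDate}⁺ = {AcctNo, AcctType, Amount, Balance, Branch, BranchCity, LoanNo, OpenDate} covers every attribute.
These are minimal and exhaustive — every other superkey contains one of them.

{AcctNo, AcctType}, {AcctNo, LoanNo}, {AcctNo, OpenDate}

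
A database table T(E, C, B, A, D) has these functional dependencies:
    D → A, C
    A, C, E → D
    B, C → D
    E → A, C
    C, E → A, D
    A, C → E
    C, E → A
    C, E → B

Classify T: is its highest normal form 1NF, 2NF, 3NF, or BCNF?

BCNF

Candidate keys: {A, C}, {B, C}, {D}, {E}. Prime attributes: {A, B, C, D, E}.
Each dependency's left side is a superkey — BCNF holds.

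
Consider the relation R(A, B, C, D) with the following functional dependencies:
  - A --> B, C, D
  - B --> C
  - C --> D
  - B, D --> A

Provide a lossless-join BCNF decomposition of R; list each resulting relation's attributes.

{A, B, C}; {C, D}

Candidate keys of the original relation: {A}, {B}.
Within {A, B, C, D}: {C}⁺ ∩ {A, B, C, D} = {C, D}, not the whole set, so C --> D violates BCNF; decompose into {C, D} and {A, B, C}.
{C, D} is in BCNF.
{A, B, C} is in BCNF.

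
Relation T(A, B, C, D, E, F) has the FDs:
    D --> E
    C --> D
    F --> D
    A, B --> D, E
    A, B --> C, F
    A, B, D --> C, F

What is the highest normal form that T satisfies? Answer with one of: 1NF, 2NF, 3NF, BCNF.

Candidate key: {A, B}. Prime attributes: {A, B}.
For D --> E we have {D}⁺ = {D, E}; {D} is not a superkey, so BCNF fails.
Because {E} is non-prime and the left side of D --> E is not a superkey, the relation is not in 3NF.
No non-prime attribute depends on a proper subset of any candidate key, so 2NF holds.

2NF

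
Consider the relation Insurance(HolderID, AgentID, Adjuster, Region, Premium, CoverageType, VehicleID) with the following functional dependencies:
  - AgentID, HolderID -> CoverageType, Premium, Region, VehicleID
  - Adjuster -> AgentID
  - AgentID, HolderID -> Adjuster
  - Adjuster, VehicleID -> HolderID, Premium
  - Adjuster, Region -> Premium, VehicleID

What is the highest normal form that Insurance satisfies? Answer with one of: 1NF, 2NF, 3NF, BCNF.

3NF

Candidate keys: {Adjuster, HolderID}, {Adjuster, Region}, {Adjuster, VehicleID}, {AgentID, HolderID}. Prime attributes: {Adjuster, AgentID, HolderID, Region, VehicleID}.
Adjuster -> AgentID breaks BCNF: {Adjuster}⁺ = {Adjuster, AgentID}, so {Adjuster} is not a superkey.
Its right-hand attributes {AgentID} are all prime, as are those of every other non-superkey FD — the relation is in 3NF.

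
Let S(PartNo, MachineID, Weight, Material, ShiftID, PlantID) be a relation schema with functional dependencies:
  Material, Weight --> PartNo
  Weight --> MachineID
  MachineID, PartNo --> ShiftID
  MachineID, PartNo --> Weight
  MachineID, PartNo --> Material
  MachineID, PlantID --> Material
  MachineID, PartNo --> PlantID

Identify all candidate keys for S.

{MachineID, PartNo}⁺ = {MachineID, Material, PartNo, PlantID, ShiftID, Weight}, which is every attribute, so {MachineID, PartNo} is a candidate key.
{Material, Weight}⁺ = {MachineID, Material, PartNo, PlantID, ShiftID, Weight}, which is every attribute, so {Material, Weight} is a candidate key.
{PartNo, Weight}⁺ = {MachineID, Material, PartNo, PlantID, ShiftID, Weight}, which is every attribute, so {PartNo, Weight} is a candidate key.
{PlantID, Weight}⁺ = {MachineID, Material, PartNo, PlantID, ShiftID, Weight}, which is every attribute, so {PlantID, Weight} is a candidate key.
No proper subset of any of these is a key, and no other minimal superkey exists.

{MachineID, PartNo}, {Material, Weight}, {PartNo, Weight}, {PlantID, Weight}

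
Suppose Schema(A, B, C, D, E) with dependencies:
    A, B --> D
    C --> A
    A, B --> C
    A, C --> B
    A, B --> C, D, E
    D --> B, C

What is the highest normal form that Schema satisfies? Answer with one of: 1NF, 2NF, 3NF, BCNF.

BCNF

Candidate keys: {A, B}, {C}, {D}. Prime attributes: {A, B, C, D}.
Each dependency's left side is a superkey — BCNF holds.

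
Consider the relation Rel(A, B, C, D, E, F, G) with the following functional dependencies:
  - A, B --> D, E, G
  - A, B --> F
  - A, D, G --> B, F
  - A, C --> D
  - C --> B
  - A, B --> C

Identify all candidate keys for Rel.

{A, B}, {A, C}, {A, D, G}

Attributes never on any right-hand side: {A} — every candidate key must contain it.
{A, B}⁺ = {A, B, C, D, E, F, G}, which is every attribute, so {A, B} is a candidate key.
{A, C}⁺ = {A, B, C, D, E, F, G}, which is every attribute, so {A, C} is a candidate key.
{A, D, G}⁺ = {A, B, C, D, E, F, G}, which is every attribute, so {A, D, G} is a candidate key.
Any other superkey properly contains one of these, so there are no further candidate keys.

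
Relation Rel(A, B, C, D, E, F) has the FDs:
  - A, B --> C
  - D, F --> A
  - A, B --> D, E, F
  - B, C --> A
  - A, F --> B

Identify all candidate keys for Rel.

{A, B}, {A, F}, {B, C}, {D, F}

Closure of {A, B} is {A, B, C, D, E, F}, the whole schema; {A, B} is a candidate key.
Closure of {A, F} is {A, B, C, D, E, F}, the whole schema; {A, F} is a candidate key.
Closure of {B, C} is {A, B, C, D, E, F}, the whole schema; {B, C} is a candidate key.
Closure of {D, F} is {A, B, C, D, E, F}, the whole schema; {D, F} is a candidate key.
No proper subset of any of these is a key, and no other minimal superkey exists.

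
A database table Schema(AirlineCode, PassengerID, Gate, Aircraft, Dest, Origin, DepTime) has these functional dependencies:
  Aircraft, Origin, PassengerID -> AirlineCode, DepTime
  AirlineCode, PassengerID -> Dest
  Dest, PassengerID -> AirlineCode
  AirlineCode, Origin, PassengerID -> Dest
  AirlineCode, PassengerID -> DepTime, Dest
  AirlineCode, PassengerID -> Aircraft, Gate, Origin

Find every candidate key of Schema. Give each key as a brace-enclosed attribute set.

No FD produces {PassengerID}, so it must be in every candidate key.
Closure of {AirlineCode, PassengerID} is {Aircraft, AirlineCode, DepTime, Dest, Gate, Origin, PassengerID}, the whole schema; {AirlineCode, PassengerID} is a candidate key.
Closure of {Dest, PassengerID} is {Aircraft, AirlineCode, DepTime, Dest, Gate, Origin, PassengerID}, the whole schema; {Dest, PassengerID} is a candidate key.
Closure of {Aircraft, Origin, PassengerID} is {Aircraft, AirlineCode, DepTime, Dest, Gate, Origin, PassengerID}, the whole schema; {Aircraft, Origin, PassengerID} is a candidate key.
No proper subset of any of these is a key, and no other minimal superkey exists.

{Aircraft, Origin, PassengerID}, {AirlineCode, PassengerID}, {Dest, PassengerID}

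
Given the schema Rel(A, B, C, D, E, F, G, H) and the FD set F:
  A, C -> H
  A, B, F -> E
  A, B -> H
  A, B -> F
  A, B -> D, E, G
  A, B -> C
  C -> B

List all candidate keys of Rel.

{A} never appears on the right of any FD, so every key must include it.
Closure of {A, B} is {A, B, C, D, E, F, G, H}, the whole schema; {A, B} is a candidate key.
Closure of {A, C} is {A, B, C, D, E, F, G, H}, the whole schema; {A, C} is a candidate key.
No proper subset of any of these is a key, and no other minimal superkey exists.

{A, B}, {A, C}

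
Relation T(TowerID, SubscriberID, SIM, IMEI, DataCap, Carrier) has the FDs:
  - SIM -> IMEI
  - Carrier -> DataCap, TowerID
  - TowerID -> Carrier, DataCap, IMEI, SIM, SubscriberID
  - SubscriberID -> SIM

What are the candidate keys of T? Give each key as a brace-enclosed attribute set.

Closure of {Carrier} is {Carrier, DataCap, IMEI, SIM, SubscriberID, TowerID}, the whole schema; {Carrier} is a candidate key.
Closure of {TowerID} is {Carrier, DataCap, IMEI, SIM, SubscriberID, TowerID}, the whole schema; {TowerID} is a candidate key.
Any other superkey properly contains one of these, so there are no further candidate keys.

{Carrier}, {TowerID}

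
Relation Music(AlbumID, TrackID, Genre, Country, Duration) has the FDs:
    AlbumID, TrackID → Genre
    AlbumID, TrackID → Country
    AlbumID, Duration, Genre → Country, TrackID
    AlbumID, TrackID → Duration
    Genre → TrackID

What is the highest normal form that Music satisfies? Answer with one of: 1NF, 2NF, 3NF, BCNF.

Candidate keys: {AlbumID, Genre}, {AlbumID, TrackID}. Prime attributes: {AlbumID, Genre, TrackID}.
Genre → TrackID: {Genre}⁺ = {Genre, TrackID}, which is not all of the attributes, so the left side is not a superkey — BCNF is violated.
But every attribute on its right side ({TrackID}) is prime, and the same holds for every other non-superkey FD, so 3NF still holds.

3NF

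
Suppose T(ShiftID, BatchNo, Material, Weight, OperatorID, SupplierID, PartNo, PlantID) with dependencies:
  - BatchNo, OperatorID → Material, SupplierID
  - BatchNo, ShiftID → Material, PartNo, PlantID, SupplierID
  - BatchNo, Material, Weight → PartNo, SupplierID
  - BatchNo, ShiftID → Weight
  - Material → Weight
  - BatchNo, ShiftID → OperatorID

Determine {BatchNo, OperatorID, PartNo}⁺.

Start with {BatchNo, OperatorID, PartNo}.
BatchNo, OperatorID → Material, SupplierID applies; add {Material, SupplierID} → now {BatchNo, Material, OperatorID, PartNo, SupplierID}.
Material → Weight applies; add {Weight} → now {BatchNo, Material, OperatorID, PartNo, SupplierID, Weight}.
No further FD applies.

{BatchNo, Material, OperatorID, PartNo, SupplierID, Weight}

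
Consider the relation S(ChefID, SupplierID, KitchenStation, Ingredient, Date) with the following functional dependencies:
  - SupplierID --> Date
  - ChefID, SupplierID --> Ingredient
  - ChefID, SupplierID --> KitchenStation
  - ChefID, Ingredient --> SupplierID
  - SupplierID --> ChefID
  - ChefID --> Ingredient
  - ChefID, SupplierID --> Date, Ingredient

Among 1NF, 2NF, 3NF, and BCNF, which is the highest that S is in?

Candidate keys: {ChefID}, {SupplierID}. Prime attributes: {ChefID, SupplierID}.
Each dependency's left side is a superkey — BCNF holds.

BCNF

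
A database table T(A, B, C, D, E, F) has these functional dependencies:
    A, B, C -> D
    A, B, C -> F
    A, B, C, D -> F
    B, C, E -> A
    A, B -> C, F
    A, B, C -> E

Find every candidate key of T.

Attributes never on any right-hand side: {B} — every candidate key must contain it.
Closure of {A, B} is {A, B, C, D, E, F}, the whole schema; {A, B} is a candidate key.
Closure of {B, C, E} is {A, B, C, D, E, F}, the whole schema; {B, C, E} is a candidate key.
No proper subset of any of these is a key, and no other minimal superkey exists.

{A, B}, {B, C, E}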